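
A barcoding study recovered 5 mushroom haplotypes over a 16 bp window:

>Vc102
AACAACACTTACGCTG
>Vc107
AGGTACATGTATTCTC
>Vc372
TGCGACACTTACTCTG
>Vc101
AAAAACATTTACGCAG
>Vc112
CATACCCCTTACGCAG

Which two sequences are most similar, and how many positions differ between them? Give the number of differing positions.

3

Pairwise Hamming distances:
  Vc102 vs Vc107: 8
  Vc102 vs Vc372: 4
  Vc102 vs Vc101: 3
  Vc102 vs Vc112: 5
  Vc107 vs Vc372: 7
  Vc107 vs Vc101: 8
  Vc107 vs Vc112: 12
  Vc372 vs Vc101: 7
  Vc372 vs Vc112: 8
  Vc101 vs Vc112: 5
The smallest is 3, between Vc102 and Vc101.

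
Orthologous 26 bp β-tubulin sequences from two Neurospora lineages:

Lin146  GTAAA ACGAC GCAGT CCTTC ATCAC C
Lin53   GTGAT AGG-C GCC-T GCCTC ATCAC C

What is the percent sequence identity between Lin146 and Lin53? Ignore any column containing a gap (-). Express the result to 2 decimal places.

Excluding the 2 gap columns leaves 24 comparable sites.
The sequences differ at positions 3 (A/G), 5 (A/T), 7 (C/G), 13 (A/C), 16 (C/G), 18 (T/C).
18 of the 24 comparable sites match, so the percent identity is 18/24 × 100 = 75.00%.

75.00%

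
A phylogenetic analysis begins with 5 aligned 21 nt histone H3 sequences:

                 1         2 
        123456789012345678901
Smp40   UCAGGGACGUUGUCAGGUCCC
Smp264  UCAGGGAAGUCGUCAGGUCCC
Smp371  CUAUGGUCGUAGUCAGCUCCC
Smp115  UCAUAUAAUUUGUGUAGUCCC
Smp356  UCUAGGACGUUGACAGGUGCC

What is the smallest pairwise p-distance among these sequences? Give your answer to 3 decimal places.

Pairwise Hamming distances:
  Smp40 vs Smp264: 2
  Smp40 vs Smp371: 6
  Smp40 vs Smp115: 8
  Smp40 vs Smp356: 4
  Smp264 vs Smp371: 7
  Smp264 vs Smp115: 8
  Smp264 vs Smp356: 6
  Smp371 vs Smp115: 12
  Smp371 vs Smp356: 9
  Smp115 vs Smp356: 11
The smallest is 2 mismatches, between Smp40 and Smp264; p = 2/21 = 0.095.

0.095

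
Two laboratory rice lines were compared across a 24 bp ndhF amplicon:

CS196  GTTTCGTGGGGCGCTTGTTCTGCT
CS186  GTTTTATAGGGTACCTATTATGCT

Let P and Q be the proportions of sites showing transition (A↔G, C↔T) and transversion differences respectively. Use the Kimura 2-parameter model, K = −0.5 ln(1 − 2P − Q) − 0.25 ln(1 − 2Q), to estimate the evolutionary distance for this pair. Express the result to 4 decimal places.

The sequences differ at positions 5 (C/T, transition), 6 (G/A, transition), 8 (G/A, transition), 12 (C/T, transition), 13 (G/A, transition), 15 (T/C, transition), 17 (G/A, transition), 20 (C/A, transversion).
Of the 8 differences, 7 transitions and 1 transversion over 24 sites: P = 7/24 = 0.291667, Q = 1/24 = 0.041667.
d = −0.5·ln(0.374999) − 0.25·ln(0.916666) = −0.5·(-0.980832) − 0.25·(-0.087012) = 0.5122.

0.5122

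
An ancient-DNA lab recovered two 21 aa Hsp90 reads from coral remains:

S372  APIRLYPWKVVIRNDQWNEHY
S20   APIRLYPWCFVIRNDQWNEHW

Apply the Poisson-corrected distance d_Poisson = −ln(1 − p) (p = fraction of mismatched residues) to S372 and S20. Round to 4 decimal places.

The sequences differ at positions 9 (K/C), 10 (V/F), 21 (Y/W).
p = 3/21 = 0.142857.
d = −ln(1 − 0.142857) = −ln(0.857143) = 0.1542.

0.1542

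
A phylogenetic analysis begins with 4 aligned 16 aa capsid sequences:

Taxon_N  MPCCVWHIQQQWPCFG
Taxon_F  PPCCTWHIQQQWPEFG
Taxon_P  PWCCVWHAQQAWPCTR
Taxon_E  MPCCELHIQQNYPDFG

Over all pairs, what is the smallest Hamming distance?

Pairwise Hamming distances:
  Taxon_N vs Taxon_F: 3
  Taxon_N vs Taxon_P: 6
  Taxon_N vs Taxon_E: 5
  Taxon_F vs Taxon_P: 7
  Taxon_F vs Taxon_E: 6
  Taxon_P vs Taxon_E: 10
The smallest is 3, between Taxon_N and Taxon_F.

3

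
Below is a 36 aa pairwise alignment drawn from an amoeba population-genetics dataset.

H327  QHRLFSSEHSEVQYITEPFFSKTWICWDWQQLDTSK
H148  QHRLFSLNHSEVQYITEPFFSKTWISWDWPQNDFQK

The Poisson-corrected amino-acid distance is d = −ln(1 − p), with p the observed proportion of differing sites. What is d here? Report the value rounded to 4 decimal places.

0.2162

The sequences differ at positions 7 (S/L), 8 (E/N), 26 (C/S), 30 (Q/P), 32 (L/N), 34 (T/F), 35 (S/Q).
p = 7/36 = 0.194444.
d = −ln(1 − 0.194444) = −ln(0.805556) = 0.2162.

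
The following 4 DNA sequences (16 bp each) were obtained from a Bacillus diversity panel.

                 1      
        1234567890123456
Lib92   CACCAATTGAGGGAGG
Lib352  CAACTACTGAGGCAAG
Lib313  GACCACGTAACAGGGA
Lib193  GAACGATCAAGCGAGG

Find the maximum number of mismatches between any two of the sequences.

12

Pairwise Hamming distances:
  Lib92 vs Lib352: 5
  Lib92 vs Lib313: 8
  Lib92 vs Lib193: 6
  Lib352 vs Lib313: 12
  Lib352 vs Lib193: 8
  Lib313 vs Lib193: 9
The largest is 12, between Lib352 and Lib313.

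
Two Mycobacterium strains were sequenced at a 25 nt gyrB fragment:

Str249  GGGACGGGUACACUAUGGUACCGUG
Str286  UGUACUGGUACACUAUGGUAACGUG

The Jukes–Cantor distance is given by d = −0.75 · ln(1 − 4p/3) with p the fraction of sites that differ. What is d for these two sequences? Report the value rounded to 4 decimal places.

0.1800

Differing sites — 1:G/U; 3:G/U; 6:G/U; 21:C/A.
p = 4/25 = 0.160000.
d = −0.75 · ln(1 − (4/3)·0.160000) = −0.75 · ln(0.786667) = −0.75 · (-0.239950) = 0.1800.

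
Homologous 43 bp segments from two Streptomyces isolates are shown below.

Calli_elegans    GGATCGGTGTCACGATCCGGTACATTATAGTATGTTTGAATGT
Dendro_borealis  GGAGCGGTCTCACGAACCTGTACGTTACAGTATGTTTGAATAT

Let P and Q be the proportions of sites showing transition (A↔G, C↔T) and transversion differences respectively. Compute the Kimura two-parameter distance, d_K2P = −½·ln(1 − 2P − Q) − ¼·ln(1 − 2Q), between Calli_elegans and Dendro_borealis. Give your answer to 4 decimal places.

Mismatches occur at site 4 (T/G, transversion), site 9 (G/C, transversion), site 16 (T/A, transversion), site 19 (G/T, transversion), site 24 (A/G, transition), site 28 (T/C, transition), site 42 (G/A, transition).
Of the 7 differences, 3 transitions and 4 transversions over 43 sites: P = 3/43 = 0.069767, Q = 4/43 = 0.093023.
d = −0.5·ln(0.767443) − 0.25·ln(0.813954) = −0.5·(-0.264691) − 0.25·(-0.205851) = 0.1838.

0.1838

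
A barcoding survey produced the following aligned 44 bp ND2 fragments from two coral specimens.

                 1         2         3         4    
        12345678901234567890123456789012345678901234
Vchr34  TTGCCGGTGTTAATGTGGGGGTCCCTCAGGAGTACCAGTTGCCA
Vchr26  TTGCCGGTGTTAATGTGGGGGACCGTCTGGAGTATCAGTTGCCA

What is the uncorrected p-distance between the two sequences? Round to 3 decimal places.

The sequences differ at positions 22 (T/A), 25 (C/G), 28 (A/T), 35 (C/T).
There are 4 differences over 44 sites, so p = 4/44 = 0.091.

0.091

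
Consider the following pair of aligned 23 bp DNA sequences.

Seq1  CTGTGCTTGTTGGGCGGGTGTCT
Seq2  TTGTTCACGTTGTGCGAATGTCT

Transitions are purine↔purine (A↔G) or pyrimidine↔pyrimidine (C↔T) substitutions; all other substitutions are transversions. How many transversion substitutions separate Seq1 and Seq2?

3

The sequences differ at positions 1 (C/T, transition), 5 (G/T, transversion), 7 (T/A, transversion), 8 (T/C, transition), 13 (G/T, transversion), 17 (G/A, transition), 18 (G/A, transition).
Of the 7 differences, 4 transitions and 3 transversions, so the answer is 3.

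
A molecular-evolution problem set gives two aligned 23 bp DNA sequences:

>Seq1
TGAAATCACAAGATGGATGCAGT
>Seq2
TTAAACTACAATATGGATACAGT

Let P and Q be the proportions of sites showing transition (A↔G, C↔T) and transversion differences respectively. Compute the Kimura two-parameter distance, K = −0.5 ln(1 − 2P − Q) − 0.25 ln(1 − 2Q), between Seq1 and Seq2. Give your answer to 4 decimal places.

0.2615

The sequences differ at positions 2 (G/T, transversion), 6 (T/C, transition), 7 (C/T, transition), 12 (G/T, transversion), 19 (G/A, transition).
Of the 5 differences, 3 transitions and 2 transversions over 23 sites: P = 3/23 = 0.130435, Q = 2/23 = 0.086957.
d = −0.5·ln(0.652173) − 0.25·ln(0.826086) = −0.5·(-0.427445) − 0.25·(-0.191056) = 0.2615.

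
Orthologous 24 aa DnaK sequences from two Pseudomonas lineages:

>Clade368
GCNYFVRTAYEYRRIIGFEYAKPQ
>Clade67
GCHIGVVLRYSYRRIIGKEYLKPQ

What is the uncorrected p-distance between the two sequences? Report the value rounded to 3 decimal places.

The sequences differ at positions 3 (N/H), 4 (Y/I), 5 (F/G), 7 (R/V), 8 (T/L), 9 (A/R), 11 (E/S), 18 (F/K), 21 (A/L).
There are 9 differences over 24 sites, so p = 9/24 = 0.375.

0.375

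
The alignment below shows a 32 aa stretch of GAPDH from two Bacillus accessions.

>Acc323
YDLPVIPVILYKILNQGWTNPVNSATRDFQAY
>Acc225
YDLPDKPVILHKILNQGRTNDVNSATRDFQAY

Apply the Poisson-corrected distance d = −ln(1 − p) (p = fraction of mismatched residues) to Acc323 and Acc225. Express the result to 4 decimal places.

Mismatches occur at site 5 (V/D), site 6 (I/K), site 11 (Y/H), site 18 (W/R), site 21 (P/D).
p = 5/32 = 0.156250.
d = −ln(1 − 0.156250) = −ln(0.843750) = 0.1699.

0.1699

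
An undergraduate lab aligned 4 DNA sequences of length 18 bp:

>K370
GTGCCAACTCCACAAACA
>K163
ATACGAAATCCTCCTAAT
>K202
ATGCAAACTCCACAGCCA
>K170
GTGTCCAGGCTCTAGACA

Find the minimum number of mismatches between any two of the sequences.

Pairwise Hamming distances:
  K370 vs K163: 9
  K370 vs K202: 4
  K370 vs K170: 8
  K163 vs K202: 9
  K163 vs K170: 14
  K202 vs K170: 10
The smallest is 4, between K370 and K202.

4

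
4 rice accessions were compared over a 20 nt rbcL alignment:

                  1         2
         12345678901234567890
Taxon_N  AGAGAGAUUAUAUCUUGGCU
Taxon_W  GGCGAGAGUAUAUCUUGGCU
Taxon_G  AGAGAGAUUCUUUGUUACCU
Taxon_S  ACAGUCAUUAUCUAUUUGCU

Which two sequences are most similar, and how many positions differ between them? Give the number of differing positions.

3

Pairwise Hamming distances:
  Taxon_N vs Taxon_W: 3
  Taxon_N vs Taxon_G: 5
  Taxon_N vs Taxon_S: 6
  Taxon_W vs Taxon_G: 8
  Taxon_W vs Taxon_S: 9
  Taxon_G vs Taxon_S: 8
The smallest is 3, between Taxon_N and Taxon_W.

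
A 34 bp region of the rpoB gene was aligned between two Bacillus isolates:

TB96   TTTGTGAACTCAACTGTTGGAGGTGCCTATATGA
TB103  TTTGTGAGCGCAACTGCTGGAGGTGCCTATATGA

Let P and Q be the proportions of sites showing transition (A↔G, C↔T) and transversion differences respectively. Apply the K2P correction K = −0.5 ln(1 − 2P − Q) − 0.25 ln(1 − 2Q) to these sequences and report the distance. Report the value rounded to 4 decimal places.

0.0947

The sequences differ at positions 8 (A/G, transition), 10 (T/G, transversion), 17 (T/C, transition).
Of the 3 differences, 2 transitions and 1 transversion over 34 sites: P = 2/34 = 0.058824, Q = 1/34 = 0.029412.
d = −0.5·ln(0.852940) − 0.25·ln(0.941176) = −0.5·(-0.159066) − 0.25·(-0.060625) = 0.0947.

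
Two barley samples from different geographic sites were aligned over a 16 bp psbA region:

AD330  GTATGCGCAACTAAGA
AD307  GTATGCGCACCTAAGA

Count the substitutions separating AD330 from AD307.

1

Differing sites — 10:A/C.
That gives 1 mismatch out of 16 aligned sites, so the Hamming distance is 1.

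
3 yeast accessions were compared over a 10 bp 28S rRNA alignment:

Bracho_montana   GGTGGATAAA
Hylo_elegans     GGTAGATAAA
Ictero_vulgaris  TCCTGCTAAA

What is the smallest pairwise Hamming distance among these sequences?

Pairwise Hamming distances:
  Bracho_montana vs Hylo_elegans: 1
  Bracho_montana vs Ictero_vulgaris: 5
  Hylo_elegans vs Ictero_vulgaris: 5
The smallest is 1, between Bracho_montana and Hylo_elegans.

1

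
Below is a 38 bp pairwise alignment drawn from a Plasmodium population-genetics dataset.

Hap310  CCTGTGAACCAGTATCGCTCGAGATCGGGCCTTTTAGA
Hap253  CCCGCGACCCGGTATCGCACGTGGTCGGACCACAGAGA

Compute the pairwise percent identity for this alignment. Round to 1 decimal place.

68.4%

Differing sites — 3:T/C; 5:T/C; 8:A/C; 11:A/G; 19:T/A; 22:A/T; 24:A/G; 29:G/A; 32:T/A; 33:T/C; 34:T/A; 35:T/G.
26 of the 38 sites match, so the percent identity is 26/38 × 100 = 68.4%.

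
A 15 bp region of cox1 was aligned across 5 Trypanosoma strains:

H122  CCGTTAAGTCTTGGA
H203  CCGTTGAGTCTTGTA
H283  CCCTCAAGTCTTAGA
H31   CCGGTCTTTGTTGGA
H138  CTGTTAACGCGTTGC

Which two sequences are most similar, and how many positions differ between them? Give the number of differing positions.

2

Pairwise Hamming distances:
  H122 vs H203: 2
  H122 vs H283: 3
  H122 vs H31: 5
  H122 vs H138: 6
  H203 vs H283: 5
  H203 vs H31: 6
  H203 vs H138: 8
  H283 vs H31: 8
  H283 vs H138: 8
  H31 vs H138: 10
The smallest is 2, between H122 and H203.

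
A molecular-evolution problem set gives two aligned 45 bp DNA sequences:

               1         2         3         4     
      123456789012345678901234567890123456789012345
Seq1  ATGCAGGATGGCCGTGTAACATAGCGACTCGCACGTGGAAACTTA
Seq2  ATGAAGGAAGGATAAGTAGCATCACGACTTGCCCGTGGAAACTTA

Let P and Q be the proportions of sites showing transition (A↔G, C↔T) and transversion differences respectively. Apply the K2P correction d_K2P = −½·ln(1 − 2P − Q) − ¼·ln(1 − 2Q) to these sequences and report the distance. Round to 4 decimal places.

The sequences differ at positions 4 (C/A, transversion), 9 (T/A, transversion), 12 (C/A, transversion), 13 (C/T, transition), 14 (G/A, transition), 15 (T/A, transversion), 19 (A/G, transition), 23 (A/C, transversion), 24 (G/A, transition), 30 (C/T, transition), 33 (A/C, transversion).
Of the 11 differences, 5 transitions and 6 transversions over 45 sites: P = 5/45 = 0.111111, Q = 6/45 = 0.133333.
d = −0.5·ln(0.644445) − 0.25·ln(0.733334) = −0.5·(-0.439366) − 0.25·(-0.310154) = 0.2972.

0.2972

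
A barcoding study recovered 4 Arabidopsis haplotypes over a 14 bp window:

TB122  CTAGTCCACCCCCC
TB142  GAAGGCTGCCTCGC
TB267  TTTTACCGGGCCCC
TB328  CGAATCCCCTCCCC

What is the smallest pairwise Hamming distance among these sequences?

4

Pairwise Hamming distances:
  TB122 vs TB142: 7
  TB122 vs TB267: 7
  TB122 vs TB328: 4
  TB142 vs TB267: 10
  TB142 vs TB328: 9
  TB267 vs TB328: 8
The smallest is 4, between TB122 and TB328.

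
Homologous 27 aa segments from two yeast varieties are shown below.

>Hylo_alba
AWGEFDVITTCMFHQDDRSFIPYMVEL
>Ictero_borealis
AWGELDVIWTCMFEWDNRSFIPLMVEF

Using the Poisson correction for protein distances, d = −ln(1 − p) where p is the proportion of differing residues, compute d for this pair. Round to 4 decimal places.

Differing sites — 5:F/L; 9:T/W; 14:H/E; 15:Q/W; 17:D/N; 23:Y/L; 27:L/F.
p = 7/27 = 0.259259.
d = −ln(1 − 0.259259) = −ln(0.740741) = 0.3001.

0.3001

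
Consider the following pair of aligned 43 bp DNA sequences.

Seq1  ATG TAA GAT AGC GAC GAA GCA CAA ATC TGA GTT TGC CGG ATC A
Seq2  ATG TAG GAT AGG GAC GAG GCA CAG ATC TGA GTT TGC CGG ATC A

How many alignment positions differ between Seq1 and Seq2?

4

Mismatches occur at site 6 (A→G), site 12 (C→G), site 18 (A→G), site 24 (A→G).
That gives 4 mismatches out of 43 aligned sites, so the Hamming distance is 4.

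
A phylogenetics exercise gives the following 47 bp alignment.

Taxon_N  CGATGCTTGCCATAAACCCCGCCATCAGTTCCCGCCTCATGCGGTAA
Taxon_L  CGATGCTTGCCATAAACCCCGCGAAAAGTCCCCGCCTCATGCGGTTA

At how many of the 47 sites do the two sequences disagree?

5

Differing sites — 23:C/G; 25:T/A; 26:C/A; 30:T/C; 46:A/T.
That gives 5 mismatches out of 47 aligned sites, so the Hamming distance is 5.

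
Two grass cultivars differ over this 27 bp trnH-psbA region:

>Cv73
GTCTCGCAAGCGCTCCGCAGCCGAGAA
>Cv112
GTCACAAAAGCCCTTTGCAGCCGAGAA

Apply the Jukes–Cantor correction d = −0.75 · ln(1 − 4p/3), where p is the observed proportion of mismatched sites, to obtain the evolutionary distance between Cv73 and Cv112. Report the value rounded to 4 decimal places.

0.2635

Mismatches occur at site 4 (T/A), site 6 (G/A), site 7 (C/A), site 12 (G/C), site 15 (C/T), site 16 (C/T).
p = 6/27 = 0.222222.
d = −0.75 · ln(1 − (4/3)·0.222222) = −0.75 · ln(0.703704) = −0.75 · (-0.351397) = 0.2635.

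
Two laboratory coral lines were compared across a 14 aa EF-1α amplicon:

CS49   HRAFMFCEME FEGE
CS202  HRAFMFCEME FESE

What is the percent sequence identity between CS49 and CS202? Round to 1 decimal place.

92.9%

A single mismatch occurs at site 13 (G→S).
13 of the 14 sites match, so the percent identity is 13/14 × 100 = 92.9%.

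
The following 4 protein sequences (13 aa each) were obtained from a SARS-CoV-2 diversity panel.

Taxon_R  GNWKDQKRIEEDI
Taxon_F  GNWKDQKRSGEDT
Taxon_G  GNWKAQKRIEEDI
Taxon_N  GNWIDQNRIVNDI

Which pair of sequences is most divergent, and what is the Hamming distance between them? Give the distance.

6

Pairwise Hamming distances:
  Taxon_R vs Taxon_F: 3
  Taxon_R vs Taxon_G: 1
  Taxon_R vs Taxon_N: 4
  Taxon_F vs Taxon_G: 4
  Taxon_F vs Taxon_N: 6
  Taxon_G vs Taxon_N: 5
The largest is 6, between Taxon_F and Taxon_N.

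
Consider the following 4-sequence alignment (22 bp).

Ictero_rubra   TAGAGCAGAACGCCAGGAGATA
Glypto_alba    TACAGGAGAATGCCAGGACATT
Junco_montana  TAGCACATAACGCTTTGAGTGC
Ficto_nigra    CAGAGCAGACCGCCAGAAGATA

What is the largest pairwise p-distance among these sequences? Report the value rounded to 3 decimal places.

0.591

Pairwise Hamming distances:
  Ictero_rubra vs Glypto_alba: 5
  Ictero_rubra vs Junco_montana: 9
  Ictero_rubra vs Ficto_nigra: 3
  Glypto_alba vs Junco_montana: 13
  Glypto_alba vs Ficto_nigra: 8
  Junco_montana vs Ficto_nigra: 12
The largest is 13 mismatches, between Glypto_alba and Junco_montana; p = 13/22 = 0.591.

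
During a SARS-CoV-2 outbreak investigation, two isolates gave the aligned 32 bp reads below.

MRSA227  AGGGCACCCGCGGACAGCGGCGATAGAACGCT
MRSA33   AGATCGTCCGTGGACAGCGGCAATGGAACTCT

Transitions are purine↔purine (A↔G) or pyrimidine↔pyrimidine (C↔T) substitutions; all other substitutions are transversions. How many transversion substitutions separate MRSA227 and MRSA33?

2

The sequences differ at positions 3 (G/A, transition), 4 (G/T, transversion), 6 (A/G, transition), 7 (C/T, transition), 11 (C/T, transition), 22 (G/A, transition), 25 (A/G, transition), 30 (G/T, transversion).
Of the 8 differences, 6 transitions and 2 transversions, so the answer is 2.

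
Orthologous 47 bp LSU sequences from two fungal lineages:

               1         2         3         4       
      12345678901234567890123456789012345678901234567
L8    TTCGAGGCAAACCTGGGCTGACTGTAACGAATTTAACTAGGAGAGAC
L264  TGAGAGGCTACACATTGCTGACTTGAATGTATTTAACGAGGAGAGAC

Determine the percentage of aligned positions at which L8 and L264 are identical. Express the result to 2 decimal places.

Mismatches occur at site 2 (T→G), site 3 (C→A), site 9 (A→T), site 11 (A→C), site 12 (C→A), site 14 (T→A), site 15 (G→T), site 16 (G→T), site 24 (G→T), site 25 (T→G), site 28 (C→T), site 30 (A→T), site 38 (T→G).
34 of the 47 sites match, so the percent identity is 34/47 × 100 = 72.34%.

72.34%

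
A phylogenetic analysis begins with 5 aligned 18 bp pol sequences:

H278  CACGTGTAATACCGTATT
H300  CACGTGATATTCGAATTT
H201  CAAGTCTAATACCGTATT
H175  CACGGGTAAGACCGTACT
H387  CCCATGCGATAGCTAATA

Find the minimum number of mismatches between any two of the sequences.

Pairwise Hamming distances:
  H278 vs H300: 7
  H278 vs H201: 2
  H278 vs H175: 3
  H278 vs H387: 8
  H300 vs H201: 9
  H300 vs H175: 10
  H300 vs H387: 10
  H201 vs H175: 5
  H201 vs H387: 10
  H175 vs H387: 11
The smallest is 2, between H278 and H201.

2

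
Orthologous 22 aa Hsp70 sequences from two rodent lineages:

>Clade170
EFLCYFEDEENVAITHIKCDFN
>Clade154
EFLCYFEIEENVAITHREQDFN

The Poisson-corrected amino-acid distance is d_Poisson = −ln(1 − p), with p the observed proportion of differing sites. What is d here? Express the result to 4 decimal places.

0.2007

The sequences differ at positions 8 (D/I), 17 (I/R), 18 (K/E), 19 (C/Q).
p = 4/22 = 0.181818.
d = −ln(1 − 0.181818) = −ln(0.818182) = 0.2007.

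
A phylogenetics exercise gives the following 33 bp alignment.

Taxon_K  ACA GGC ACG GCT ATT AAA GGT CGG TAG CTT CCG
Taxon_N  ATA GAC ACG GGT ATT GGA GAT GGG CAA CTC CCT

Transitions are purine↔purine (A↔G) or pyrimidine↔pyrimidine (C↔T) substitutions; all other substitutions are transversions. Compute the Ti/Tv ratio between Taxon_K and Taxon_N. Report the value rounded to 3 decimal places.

2.667

Mismatches occur at site 2 (C→T, transition), site 5 (G→A, transition), site 11 (C→G, transversion), site 16 (A→G, transition), site 17 (A→G, transition), site 20 (G→A, transition), site 22 (C→G, transversion), site 25 (T→C, transition), site 27 (G→A, transition), site 30 (T→C, transition), site 33 (G→T, transversion).
Of the 11 differences, 8 transitions and 3 transversions, so Ti/Tv = 8/3 = 2.667.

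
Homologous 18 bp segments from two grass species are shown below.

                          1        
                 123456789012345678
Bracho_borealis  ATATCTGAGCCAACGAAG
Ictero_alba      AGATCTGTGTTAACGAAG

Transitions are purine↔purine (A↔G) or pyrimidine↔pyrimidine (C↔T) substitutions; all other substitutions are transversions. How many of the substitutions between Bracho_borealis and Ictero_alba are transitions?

Differing sites — 2:T/G (Tv); 8:A/T (Tv); 10:C/T (Ti); 11:C/T (Ti).
Of the 4 differences, 2 transitions and 2 transversions, so the answer is 2.

2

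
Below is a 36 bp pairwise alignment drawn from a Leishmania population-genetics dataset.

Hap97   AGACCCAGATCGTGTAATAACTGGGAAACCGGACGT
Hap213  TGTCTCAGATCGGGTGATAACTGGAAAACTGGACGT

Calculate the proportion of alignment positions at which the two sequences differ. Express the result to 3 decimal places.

0.194

The sequences differ at positions 1 (A/T), 3 (A/T), 5 (C/T), 13 (T/G), 16 (A/G), 25 (G/A), 30 (C/T).
There are 7 differences over 36 sites, so p = 7/36 = 0.194.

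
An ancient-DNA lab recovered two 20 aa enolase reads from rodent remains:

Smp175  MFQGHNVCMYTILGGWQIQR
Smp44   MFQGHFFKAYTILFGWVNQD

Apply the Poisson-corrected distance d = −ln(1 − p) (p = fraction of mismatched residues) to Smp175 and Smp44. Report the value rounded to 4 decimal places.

0.5108

The sequences differ at positions 6 (N/F), 7 (V/F), 8 (C/K), 9 (M/A), 14 (G/F), 17 (Q/V), 18 (I/N), 20 (R/D).
p = 8/20 = 0.400000.
d = −ln(1 − 0.400000) = −ln(0.600000) = 0.5108.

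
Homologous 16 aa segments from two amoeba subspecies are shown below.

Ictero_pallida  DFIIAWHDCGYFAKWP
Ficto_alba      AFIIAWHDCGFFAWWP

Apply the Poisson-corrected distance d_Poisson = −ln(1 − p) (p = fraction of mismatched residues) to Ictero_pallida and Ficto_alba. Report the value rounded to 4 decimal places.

0.2076

Differing sites — 1:D/A; 11:Y/F; 14:K/W.
p = 3/16 = 0.187500.
d = −ln(1 − 0.187500) = −ln(0.812500) = 0.2076.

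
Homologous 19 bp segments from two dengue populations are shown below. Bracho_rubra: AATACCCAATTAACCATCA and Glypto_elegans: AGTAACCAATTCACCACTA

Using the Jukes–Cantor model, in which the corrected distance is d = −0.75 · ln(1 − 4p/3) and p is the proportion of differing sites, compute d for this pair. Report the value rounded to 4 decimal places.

The sequences differ at positions 2 (A/G), 5 (C/A), 12 (A/C), 17 (T/C), 18 (C/T).
p = 5/19 = 0.263158.
d = −0.75 · ln(1 − (4/3)·0.263158) = −0.75 · ln(0.649123) = −0.75 · (-0.432133) = 0.3241.

0.3241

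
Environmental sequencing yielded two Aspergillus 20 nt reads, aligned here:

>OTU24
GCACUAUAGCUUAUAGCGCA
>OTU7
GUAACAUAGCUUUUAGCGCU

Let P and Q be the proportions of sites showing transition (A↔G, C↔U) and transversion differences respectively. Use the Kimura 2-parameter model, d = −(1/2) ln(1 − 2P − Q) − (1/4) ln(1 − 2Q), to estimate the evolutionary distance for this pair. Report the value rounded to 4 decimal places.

0.3046

Differing sites — 2:C/U (Ti); 4:C/A (Tv); 5:U/C (Ti); 13:A/U (Tv); 20:A/U (Tv).
Of the 5 differences, 2 transitions and 3 transversions over 20 sites: P = 2/20 = 0.100000, Q = 3/20 = 0.150000.
d = −0.5·ln(0.650000) − 0.25·ln(0.700000) = −0.5·(-0.430783) − 0.25·(-0.356675) = 0.3046.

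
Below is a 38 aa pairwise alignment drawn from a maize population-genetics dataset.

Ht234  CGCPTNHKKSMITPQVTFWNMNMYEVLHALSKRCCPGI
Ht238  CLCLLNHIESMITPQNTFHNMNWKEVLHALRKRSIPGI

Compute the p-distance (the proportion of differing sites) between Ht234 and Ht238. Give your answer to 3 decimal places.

Differing sites — 2:G/L; 4:P/L; 5:T/L; 8:K/I; 9:K/E; 16:V/N; 19:W/H; 23:M/W; 24:Y/K; 31:S/R; 34:C/S; 35:C/I.
There are 12 differences over 38 sites, so p = 12/38 = 0.316.

0.316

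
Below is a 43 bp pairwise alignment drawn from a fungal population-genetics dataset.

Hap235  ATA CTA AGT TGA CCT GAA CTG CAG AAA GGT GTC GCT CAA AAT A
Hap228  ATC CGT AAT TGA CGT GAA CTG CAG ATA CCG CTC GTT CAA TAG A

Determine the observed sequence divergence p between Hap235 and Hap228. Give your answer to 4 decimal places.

Differing sites — 3:A/C; 5:T/G; 6:A/T; 8:G/A; 14:C/G; 26:A/T; 28:G/C; 29:G/C; 30:T/G; 31:G/C; 35:C/T; 40:A/T; 42:T/G.
There are 13 differences over 43 sites, so p = 13/43 = 0.3023.

0.3023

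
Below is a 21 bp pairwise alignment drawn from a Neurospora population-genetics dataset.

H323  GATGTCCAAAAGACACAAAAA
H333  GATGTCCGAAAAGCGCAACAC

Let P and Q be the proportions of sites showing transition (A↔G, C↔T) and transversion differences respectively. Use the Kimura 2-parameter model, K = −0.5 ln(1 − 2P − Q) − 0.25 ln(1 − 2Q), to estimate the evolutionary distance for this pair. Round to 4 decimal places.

0.3761

The sequences differ at positions 8 (A/G, transition), 12 (G/A, transition), 13 (A/G, transition), 15 (A/G, transition), 19 (A/C, transversion), 21 (A/C, transversion).
Of the 6 differences, 4 transitions and 2 transversions over 21 sites: P = 4/21 = 0.190476, Q = 2/21 = 0.095238.
d = −0.5·ln(0.523810) − 0.25·ln(0.809524) = −0.5·(-0.646626) − 0.25·(-0.211309) = 0.3761.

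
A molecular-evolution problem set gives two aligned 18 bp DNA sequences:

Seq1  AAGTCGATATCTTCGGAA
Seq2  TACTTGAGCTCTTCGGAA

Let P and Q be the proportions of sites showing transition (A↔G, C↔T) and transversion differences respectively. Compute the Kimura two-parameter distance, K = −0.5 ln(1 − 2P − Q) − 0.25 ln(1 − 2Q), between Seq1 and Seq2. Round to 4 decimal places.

0.3497

Mismatches occur at site 1 (A→T, transversion), site 3 (G→C, transversion), site 5 (C→T, transition), site 8 (T→G, transversion), site 9 (A→C, transversion).
Of the 5 differences, 1 transition and 4 transversions over 18 sites: P = 1/18 = 0.055556, Q = 4/18 = 0.222222.
d = −0.5·ln(0.666666) − 0.25·ln(0.555556) = −0.5·(-0.405466) − 0.25·(-0.587786) = 0.3497.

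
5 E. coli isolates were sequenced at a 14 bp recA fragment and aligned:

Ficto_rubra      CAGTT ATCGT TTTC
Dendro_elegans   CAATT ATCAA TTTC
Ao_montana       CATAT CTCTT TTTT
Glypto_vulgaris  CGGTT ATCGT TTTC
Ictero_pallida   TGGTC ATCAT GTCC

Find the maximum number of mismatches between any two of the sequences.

Pairwise Hamming distances:
  Ficto_rubra vs Dendro_elegans: 3
  Ficto_rubra vs Ao_montana: 5
  Ficto_rubra vs Glypto_vulgaris: 1
  Ficto_rubra vs Ictero_pallida: 6
  Dendro_elegans vs Ao_montana: 6
  Dendro_elegans vs Glypto_vulgaris: 4
  Dendro_elegans vs Ictero_pallida: 7
  Ao_montana vs Glypto_vulgaris: 6
  Ao_montana vs Ictero_pallida: 10
  Glypto_vulgaris vs Ictero_pallida: 5
The largest is 10, between Ao_montana and Ictero_pallida.

10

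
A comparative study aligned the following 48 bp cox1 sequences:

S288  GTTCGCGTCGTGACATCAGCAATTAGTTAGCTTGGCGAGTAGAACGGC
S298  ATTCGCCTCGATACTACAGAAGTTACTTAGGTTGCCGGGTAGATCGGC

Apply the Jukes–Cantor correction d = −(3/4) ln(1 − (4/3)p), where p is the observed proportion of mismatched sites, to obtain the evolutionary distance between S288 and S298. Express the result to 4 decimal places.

Differing sites — 1:G/A; 7:G/C; 11:T/A; 12:G/T; 15:A/T; 16:T/A; 20:C/A; 22:A/G; 26:G/C; 31:C/G; 35:G/C; 38:A/G; 44:A/T.
p = 13/48 = 0.270833.
d = −0.75 · ln(1 − (4/3)·0.270833) = −0.75 · ln(0.638889) = −0.75 · (-0.448025) = 0.3360.

0.3360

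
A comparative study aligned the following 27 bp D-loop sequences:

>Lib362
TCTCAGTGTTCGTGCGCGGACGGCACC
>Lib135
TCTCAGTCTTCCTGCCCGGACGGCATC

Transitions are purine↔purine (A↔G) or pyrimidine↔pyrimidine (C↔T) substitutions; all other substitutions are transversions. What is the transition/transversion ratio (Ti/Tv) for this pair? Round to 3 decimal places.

Mismatches occur at site 8 (G/C, transversion), site 12 (G/C, transversion), site 16 (G/C, transversion), site 26 (C/T, transition).
Of the 4 differences, 1 transition and 3 transversions, so Ti/Tv = 1/3 = 0.333.

0.333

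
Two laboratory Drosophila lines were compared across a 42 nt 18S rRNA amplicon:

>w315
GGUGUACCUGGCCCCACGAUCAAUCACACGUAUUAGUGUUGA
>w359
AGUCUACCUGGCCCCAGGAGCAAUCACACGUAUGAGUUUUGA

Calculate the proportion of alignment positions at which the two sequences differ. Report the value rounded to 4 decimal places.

Differing sites — 1:G/A; 4:G/C; 17:C/G; 20:U/G; 34:U/G; 38:G/U.
There are 6 differences over 42 sites, so p = 6/42 = 0.1429.

0.1429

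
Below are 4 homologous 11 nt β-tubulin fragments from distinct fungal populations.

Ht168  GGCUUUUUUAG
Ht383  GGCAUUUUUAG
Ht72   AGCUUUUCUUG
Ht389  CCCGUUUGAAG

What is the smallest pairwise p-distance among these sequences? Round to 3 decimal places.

0.091

Pairwise Hamming distances:
  Ht168 vs Ht383: 1
  Ht168 vs Ht72: 3
  Ht168 vs Ht389: 5
  Ht383 vs Ht72: 4
  Ht383 vs Ht389: 5
  Ht72 vs Ht389: 6
The smallest is 1 mismatch, between Ht168 and Ht383; p = 1/11 = 0.091.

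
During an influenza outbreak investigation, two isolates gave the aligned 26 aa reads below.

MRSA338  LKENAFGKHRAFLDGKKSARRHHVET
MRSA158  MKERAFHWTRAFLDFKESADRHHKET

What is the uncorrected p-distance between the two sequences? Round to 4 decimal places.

0.3462

Differing sites — 1:L/M; 4:N/R; 7:G/H; 8:K/W; 9:H/T; 15:G/F; 17:K/E; 20:R/D; 24:V/K.
There are 9 differences over 26 sites, so p = 9/26 = 0.3462.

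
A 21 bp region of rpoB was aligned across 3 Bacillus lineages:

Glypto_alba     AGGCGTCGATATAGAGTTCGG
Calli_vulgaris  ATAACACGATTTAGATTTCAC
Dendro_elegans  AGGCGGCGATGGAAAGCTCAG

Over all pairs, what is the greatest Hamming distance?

Pairwise Hamming distances:
  Glypto_alba vs Calli_vulgaris: 9
  Glypto_alba vs Dendro_elegans: 6
  Calli_vulgaris vs Dendro_elegans: 11
The largest is 11, between Calli_vulgaris and Dendro_elegans.

11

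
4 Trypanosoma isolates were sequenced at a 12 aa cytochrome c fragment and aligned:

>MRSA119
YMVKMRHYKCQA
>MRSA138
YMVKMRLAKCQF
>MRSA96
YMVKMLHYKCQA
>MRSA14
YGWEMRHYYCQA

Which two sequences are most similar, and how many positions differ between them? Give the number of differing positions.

1

Pairwise Hamming distances:
  MRSA119 vs MRSA138: 3
  MRSA119 vs MRSA96: 1
  MRSA119 vs MRSA14: 4
  MRSA138 vs MRSA96: 4
  MRSA138 vs MRSA14: 7
  MRSA96 vs MRSA14: 5
The smallest is 1, between MRSA119 and MRSA96.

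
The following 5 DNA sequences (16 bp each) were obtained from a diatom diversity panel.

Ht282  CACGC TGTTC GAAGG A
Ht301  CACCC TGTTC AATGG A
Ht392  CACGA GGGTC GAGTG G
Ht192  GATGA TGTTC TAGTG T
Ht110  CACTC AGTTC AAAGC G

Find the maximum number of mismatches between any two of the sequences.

10

Pairwise Hamming distances:
  Ht282 vs Ht301: 3
  Ht282 vs Ht392: 6
  Ht282 vs Ht192: 7
  Ht282 vs Ht110: 5
  Ht301 vs Ht392: 8
  Ht301 vs Ht192: 8
  Ht301 vs Ht110: 5
  Ht392 vs Ht192: 6
  Ht392 vs Ht110: 8
  Ht192 vs Ht110: 10
The largest is 10, between Ht192 and Ht110.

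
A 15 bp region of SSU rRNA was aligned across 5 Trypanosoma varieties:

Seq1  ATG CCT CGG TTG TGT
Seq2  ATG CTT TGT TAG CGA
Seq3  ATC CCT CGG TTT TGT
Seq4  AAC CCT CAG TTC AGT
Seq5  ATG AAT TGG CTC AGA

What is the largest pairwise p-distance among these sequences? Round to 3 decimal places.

Pairwise Hamming distances:
  Seq1 vs Seq2: 6
  Seq1 vs Seq3: 2
  Seq1 vs Seq4: 5
  Seq1 vs Seq5: 7
  Seq2 vs Seq3: 8
  Seq2 vs Seq4: 10
  Seq2 vs Seq5: 7
  Seq3 vs Seq4: 4
  Seq3 vs Seq5: 8
  Seq4 vs Seq5: 8
The largest is 10 mismatches, between Seq2 and Seq4; p = 10/15 = 0.667.

0.667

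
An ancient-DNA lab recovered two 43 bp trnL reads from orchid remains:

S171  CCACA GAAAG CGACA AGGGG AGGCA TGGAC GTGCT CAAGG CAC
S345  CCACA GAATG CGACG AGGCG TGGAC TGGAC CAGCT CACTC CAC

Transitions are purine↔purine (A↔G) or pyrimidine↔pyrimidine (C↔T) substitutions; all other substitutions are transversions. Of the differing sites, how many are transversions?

Mismatches occur at site 9 (A/T, transversion), site 15 (A/G, transition), site 19 (G/C, transversion), site 21 (A/T, transversion), site 24 (C/A, transversion), site 25 (A/C, transversion), site 31 (G/C, transversion), site 32 (T/A, transversion), site 38 (A/C, transversion), site 39 (G/T, transversion), site 40 (G/C, transversion).
Of the 11 differences, 1 transition and 10 transversions, so the answer is 10.

10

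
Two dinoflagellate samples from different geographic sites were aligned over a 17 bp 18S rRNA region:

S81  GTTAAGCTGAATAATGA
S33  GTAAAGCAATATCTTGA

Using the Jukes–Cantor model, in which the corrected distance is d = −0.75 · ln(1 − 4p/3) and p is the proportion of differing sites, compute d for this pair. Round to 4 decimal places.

The sequences differ at positions 3 (T/A), 8 (T/A), 9 (G/A), 10 (A/T), 13 (A/C), 14 (A/T).
p = 6/17 = 0.352941.
d = −0.75 · ln(1 − (4/3)·0.352941) = −0.75 · ln(0.529412) = −0.75 · (-0.635988) = 0.4770.

0.4770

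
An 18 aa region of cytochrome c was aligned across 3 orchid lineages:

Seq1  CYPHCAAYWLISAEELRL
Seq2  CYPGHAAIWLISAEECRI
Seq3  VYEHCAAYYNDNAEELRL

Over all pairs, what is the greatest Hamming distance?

Pairwise Hamming distances:
  Seq1 vs Seq2: 5
  Seq1 vs Seq3: 6
  Seq2 vs Seq3: 11
The largest is 11, between Seq2 and Seq3.

11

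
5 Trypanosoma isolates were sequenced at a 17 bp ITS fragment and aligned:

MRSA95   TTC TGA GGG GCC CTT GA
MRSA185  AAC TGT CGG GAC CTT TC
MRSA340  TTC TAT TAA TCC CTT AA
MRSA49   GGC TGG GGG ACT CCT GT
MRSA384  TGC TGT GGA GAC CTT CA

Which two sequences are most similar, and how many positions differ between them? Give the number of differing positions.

5

Pairwise Hamming distances:
  MRSA95 vs MRSA185: 7
  MRSA95 vs MRSA340: 7
  MRSA95 vs MRSA49: 7
  MRSA95 vs MRSA384: 5
  MRSA185 vs MRSA340: 10
  MRSA185 vs MRSA49: 10
  MRSA185 vs MRSA384: 6
  MRSA340 vs MRSA49: 12
  MRSA340 vs MRSA384: 7
  MRSA49 vs MRSA384: 9
The smallest is 5, between MRSA95 and MRSA384.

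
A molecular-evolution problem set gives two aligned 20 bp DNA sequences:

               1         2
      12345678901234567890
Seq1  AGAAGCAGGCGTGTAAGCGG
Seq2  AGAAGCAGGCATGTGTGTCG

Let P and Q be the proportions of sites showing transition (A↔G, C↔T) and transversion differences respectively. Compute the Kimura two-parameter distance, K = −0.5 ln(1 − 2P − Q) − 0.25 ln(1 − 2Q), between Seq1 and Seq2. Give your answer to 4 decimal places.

0.3112

The sequences differ at positions 11 (G/A, transition), 15 (A/G, transition), 16 (A/T, transversion), 18 (C/T, transition), 19 (G/C, transversion).
Of the 5 differences, 3 transitions and 2 transversions over 20 sites: P = 3/20 = 0.150000, Q = 2/20 = 0.100000.
d = −0.5·ln(0.600000) − 0.25·ln(0.800000) = −0.5·(-0.510826) − 0.25·(-0.223144) = 0.3112.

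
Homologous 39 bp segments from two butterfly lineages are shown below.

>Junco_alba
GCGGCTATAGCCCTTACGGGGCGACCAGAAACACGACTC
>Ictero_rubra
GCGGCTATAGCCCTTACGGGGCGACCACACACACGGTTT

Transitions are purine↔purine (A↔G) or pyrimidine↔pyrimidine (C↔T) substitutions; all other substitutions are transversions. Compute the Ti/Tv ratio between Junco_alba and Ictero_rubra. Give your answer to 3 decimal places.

1.500

Mismatches occur at site 28 (G/C, transversion), site 30 (A/C, transversion), site 36 (A/G, transition), site 37 (C/T, transition), site 39 (C/T, transition).
Of the 5 differences, 3 transitions and 2 transversions, so Ti/Tv = 3/2 = 1.500.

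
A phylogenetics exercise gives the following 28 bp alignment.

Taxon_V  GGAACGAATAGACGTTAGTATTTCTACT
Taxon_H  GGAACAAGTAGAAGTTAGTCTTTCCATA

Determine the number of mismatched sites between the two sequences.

Differing sites — 6:G/A; 8:A/G; 13:C/A; 20:A/C; 25:T/C; 27:C/T; 28:T/A.
That gives 7 mismatches out of 28 aligned sites, so the Hamming distance is 7.

7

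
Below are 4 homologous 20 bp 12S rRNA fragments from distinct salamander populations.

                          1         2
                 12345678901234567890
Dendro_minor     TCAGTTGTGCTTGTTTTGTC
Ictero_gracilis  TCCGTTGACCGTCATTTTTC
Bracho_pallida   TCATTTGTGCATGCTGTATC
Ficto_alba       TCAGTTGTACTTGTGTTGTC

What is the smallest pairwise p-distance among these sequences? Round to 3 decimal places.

0.100

Pairwise Hamming distances:
  Dendro_minor vs Ictero_gracilis: 7
  Dendro_minor vs Bracho_pallida: 5
  Dendro_minor vs Ficto_alba: 2
  Ictero_gracilis vs Bracho_pallida: 9
  Ictero_gracilis vs Ficto_alba: 8
  Bracho_pallida vs Ficto_alba: 7
The smallest is 2 mismatches, between Dendro_minor and Ficto_alba; p = 2/20 = 0.100.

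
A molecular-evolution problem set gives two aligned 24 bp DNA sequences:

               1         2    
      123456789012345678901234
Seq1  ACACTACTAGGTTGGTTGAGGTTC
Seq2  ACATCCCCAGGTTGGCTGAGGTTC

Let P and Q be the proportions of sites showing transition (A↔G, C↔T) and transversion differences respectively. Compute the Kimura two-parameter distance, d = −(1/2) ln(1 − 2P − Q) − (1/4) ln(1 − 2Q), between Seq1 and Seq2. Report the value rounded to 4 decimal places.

0.2568

Mismatches occur at site 4 (C→T, transition), site 5 (T→C, transition), site 6 (A→C, transversion), site 8 (T→C, transition), site 16 (T→C, transition).
Of the 5 differences, 4 transitions and 1 transversion over 24 sites: P = 4/24 = 0.166667, Q = 1/24 = 0.041667.
d = −0.5·ln(0.624999) − 0.25·ln(0.916666) = −0.5·(-0.470005) − 0.25·(-0.087012) = 0.2568.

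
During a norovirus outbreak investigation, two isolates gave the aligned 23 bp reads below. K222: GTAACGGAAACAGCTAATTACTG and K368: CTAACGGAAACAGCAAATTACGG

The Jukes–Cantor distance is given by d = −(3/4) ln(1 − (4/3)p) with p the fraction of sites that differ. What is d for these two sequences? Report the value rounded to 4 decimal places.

0.1433

Differing sites — 1:G/C; 15:T/A; 22:T/G.
p = 3/23 = 0.130435.
d = −0.75 · ln(1 − (4/3)·0.130435) = −0.75 · ln(0.826087) = −0.75 · (-0.191055) = 0.1433.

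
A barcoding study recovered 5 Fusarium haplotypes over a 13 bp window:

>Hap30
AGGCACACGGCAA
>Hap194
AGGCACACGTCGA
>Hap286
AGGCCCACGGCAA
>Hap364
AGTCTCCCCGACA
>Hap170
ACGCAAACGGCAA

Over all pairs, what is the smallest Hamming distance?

1

Pairwise Hamming distances:
  Hap30 vs Hap194: 2
  Hap30 vs Hap286: 1
  Hap30 vs Hap364: 6
  Hap30 vs Hap170: 2
  Hap194 vs Hap286: 3
  Hap194 vs Hap364: 7
  Hap194 vs Hap170: 4
  Hap286 vs Hap364: 6
  Hap286 vs Hap170: 3
  Hap364 vs Hap170: 8
The smallest is 1, between Hap30 and Hap286.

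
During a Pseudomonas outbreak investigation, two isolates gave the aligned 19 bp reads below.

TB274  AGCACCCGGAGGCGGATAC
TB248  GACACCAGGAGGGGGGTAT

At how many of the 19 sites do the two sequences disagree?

Differing sites — 1:A/G; 2:G/A; 7:C/A; 13:C/G; 16:A/G; 19:C/T.
That gives 6 mismatches out of 19 aligned sites, so the Hamming distance is 6.

6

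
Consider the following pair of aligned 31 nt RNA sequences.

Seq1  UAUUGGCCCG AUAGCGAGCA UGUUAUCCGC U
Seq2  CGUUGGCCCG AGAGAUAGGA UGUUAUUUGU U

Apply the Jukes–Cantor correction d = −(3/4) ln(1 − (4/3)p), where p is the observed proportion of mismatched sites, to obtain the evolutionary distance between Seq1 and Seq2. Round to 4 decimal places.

0.3672

Mismatches occur at site 1 (U→C), site 2 (A→G), site 12 (U→G), site 15 (C→A), site 16 (G→U), site 19 (C→G), site 27 (C→U), site 28 (C→U), site 30 (C→U).
p = 9/31 = 0.290323.
d = −0.75 · ln(1 − (4/3)·0.290323) = −0.75 · ln(0.612903) = −0.75 · (-0.489549) = 0.3672.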